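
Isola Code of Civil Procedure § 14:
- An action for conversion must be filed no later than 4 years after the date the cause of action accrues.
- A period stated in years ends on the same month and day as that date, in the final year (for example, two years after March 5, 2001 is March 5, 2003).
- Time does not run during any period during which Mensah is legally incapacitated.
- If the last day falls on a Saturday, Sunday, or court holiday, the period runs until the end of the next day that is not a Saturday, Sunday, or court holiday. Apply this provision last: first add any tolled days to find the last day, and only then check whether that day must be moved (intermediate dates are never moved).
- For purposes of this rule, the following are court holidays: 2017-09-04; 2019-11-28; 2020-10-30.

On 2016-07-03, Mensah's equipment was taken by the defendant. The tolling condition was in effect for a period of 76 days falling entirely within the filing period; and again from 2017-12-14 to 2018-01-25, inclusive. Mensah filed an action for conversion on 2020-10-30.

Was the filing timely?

4 years after 2016-07-03 is July 3, 2020.
Tolling adds 76 days: July 3, 2020 + 76 days = September 17, 2020.
From December 14, 2017 through January 25, 2018 inclusive is 43 days; tolling adds 43 days: September 17, 2020 + 43 days = October 30, 2020.
October 30, 2020 is a listed holiday; October 31, 2020 is Saturday; November 1, 2020 is Sunday. The next qualifying day is November 2, 2020.
The deadline is November 2, 2020; the filing on October 30, 2020 is on or before that date.

Yes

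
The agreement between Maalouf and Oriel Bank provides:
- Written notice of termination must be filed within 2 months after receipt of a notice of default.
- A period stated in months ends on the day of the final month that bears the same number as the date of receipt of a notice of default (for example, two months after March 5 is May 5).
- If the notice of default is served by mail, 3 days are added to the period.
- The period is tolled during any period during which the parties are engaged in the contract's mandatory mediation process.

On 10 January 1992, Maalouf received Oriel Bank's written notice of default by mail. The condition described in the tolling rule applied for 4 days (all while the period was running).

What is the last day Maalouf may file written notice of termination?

2 months after 10 January 1992 is March 10, 1992.
Service was by mail, adding 3 days: March 10, 1992 + 3 days = March 13, 1992.
Tolling adds 4 days: March 13, 1992 + 4 days = March 17, 1992.

March 17, 1992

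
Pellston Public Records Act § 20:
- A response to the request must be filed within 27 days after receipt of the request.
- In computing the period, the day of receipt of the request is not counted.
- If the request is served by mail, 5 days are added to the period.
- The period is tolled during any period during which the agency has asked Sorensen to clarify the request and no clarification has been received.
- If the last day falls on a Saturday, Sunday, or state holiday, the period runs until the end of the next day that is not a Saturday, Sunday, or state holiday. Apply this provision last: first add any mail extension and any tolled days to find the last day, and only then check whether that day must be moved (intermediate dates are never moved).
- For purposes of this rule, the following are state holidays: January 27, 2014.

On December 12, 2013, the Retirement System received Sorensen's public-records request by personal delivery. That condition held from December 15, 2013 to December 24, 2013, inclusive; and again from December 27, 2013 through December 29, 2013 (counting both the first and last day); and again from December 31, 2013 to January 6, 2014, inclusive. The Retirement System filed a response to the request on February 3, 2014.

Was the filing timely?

27 days after December 12, 2013 is January 8, 2014.
Service was not by mail, so no mail extension applies.
From December 15, 2013 through December 24, 2013 inclusive is 10 days; tolling adds 10 days: January 8, 2014 + 10 days = January 18, 2014.
From December 27, 2013 through December 29, 2013 inclusive is 3 days; tolling adds 3 days: January 18, 2014 + 3 days = January 21, 2014.
From December 31, 2013 through January 6, 2014 inclusive is 7 days; tolling adds 7 days: January 21, 2014 + 7 days = January 28, 2014.
January 28, 2014 is a Tuesday and not a state holiday, so no extension applies.
The deadline is January 28, 2014; the filing on February 3, 2014 is after that date.

No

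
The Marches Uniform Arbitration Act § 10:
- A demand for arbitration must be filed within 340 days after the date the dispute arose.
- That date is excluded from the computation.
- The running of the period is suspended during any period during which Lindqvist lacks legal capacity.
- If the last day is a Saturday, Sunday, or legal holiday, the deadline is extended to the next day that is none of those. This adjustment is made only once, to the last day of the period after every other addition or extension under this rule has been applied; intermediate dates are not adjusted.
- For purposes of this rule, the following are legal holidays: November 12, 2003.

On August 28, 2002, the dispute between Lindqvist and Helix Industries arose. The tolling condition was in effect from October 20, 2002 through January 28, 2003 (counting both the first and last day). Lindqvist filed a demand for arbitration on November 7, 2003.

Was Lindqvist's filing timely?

Yes

340 days after August 28, 2002 is August 3, 2003.
From October 20, 2002 through January 28, 2003 inclusive is 101 days; tolling adds 101 days: August 3, 2003 + 101 days = November 12, 2003.
November 12, 2003 is a listed holiday. The next qualifying day is November 13, 2003.
The deadline is November 13, 2003; the filing on November 7, 2003 is on or before that date.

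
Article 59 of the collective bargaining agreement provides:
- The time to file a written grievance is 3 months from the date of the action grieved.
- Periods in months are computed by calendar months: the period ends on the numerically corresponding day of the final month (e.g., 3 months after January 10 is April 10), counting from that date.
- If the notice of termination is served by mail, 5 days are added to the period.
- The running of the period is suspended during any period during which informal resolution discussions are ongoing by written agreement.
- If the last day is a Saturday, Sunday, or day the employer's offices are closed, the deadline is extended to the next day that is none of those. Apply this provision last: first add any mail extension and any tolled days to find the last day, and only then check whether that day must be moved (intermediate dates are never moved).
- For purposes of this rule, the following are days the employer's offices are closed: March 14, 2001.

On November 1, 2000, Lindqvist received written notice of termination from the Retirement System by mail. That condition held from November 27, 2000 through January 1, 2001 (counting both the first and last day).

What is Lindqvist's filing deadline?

3 months after November 1, 2000 is February 1, 2001.
Service was by mail, adding 5 days: February 1, 2001 + 5 days = February 6, 2001.
From November 27, 2000 through January 1, 2001 inclusive is 36 days; tolling adds 36 days: February 6, 2001 + 36 days = March 14, 2001.
March 14, 2001 is a listed holiday. The next qualifying day is March 15, 2001.

March 15, 2001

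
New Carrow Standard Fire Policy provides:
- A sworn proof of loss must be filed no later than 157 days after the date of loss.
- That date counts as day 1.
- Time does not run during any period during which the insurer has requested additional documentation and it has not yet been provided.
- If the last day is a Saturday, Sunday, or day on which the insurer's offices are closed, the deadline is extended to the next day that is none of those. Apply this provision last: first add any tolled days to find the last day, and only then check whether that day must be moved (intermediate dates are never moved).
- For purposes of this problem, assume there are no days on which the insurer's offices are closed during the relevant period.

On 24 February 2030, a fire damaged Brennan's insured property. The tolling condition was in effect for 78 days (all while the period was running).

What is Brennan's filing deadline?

October 16, 2030

Counting 24 February 2030 as day 1, day 157 is July 30, 2030.
Tolling adds 78 days: July 30, 2030 + 78 days = October 16, 2030.
October 16, 2030 is a Wednesday and not a day on which the insurer's offices are closed, so no extension applies.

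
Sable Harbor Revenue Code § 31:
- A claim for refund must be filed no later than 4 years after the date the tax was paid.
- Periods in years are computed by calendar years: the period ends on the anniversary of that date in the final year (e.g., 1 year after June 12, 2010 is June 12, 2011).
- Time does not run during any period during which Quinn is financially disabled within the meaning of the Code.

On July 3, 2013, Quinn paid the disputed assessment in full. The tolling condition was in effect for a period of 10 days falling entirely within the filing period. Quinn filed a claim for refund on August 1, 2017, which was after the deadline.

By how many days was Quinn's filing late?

19 days

4 years after July 3, 2013 is July 3, 2017.
Tolling adds 10 days: July 3, 2017 + 10 days = July 13, 2017.
The deadline is July 13, 2017; from July 13, 2017 to August 1, 2017 is 19 days.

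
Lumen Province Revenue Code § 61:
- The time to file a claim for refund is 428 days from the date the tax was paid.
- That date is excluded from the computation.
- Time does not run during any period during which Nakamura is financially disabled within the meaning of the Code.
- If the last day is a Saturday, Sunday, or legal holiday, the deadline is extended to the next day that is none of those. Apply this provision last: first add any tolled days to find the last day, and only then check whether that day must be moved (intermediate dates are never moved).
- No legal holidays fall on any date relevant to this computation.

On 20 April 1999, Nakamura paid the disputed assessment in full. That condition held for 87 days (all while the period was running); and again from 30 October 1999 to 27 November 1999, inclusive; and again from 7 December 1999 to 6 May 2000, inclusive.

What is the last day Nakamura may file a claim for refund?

428 days after 20 April 1999 is June 21, 2000.
Tolling adds 87 days: June 21, 2000 + 87 days = September 16, 2000.
From October 30, 1999 through November 27, 1999 inclusive is 29 days; tolling adds 29 days: September 16, 2000 + 29 days = October 15, 2000.
From December 7, 1999 through May 6, 2000 inclusive is 152 days; tolling adds 152 days: October 15, 2000 + 152 days = March 16, 2001.
March 16, 2001 is a Friday and not a legal holiday, so no extension applies.

March 16, 2001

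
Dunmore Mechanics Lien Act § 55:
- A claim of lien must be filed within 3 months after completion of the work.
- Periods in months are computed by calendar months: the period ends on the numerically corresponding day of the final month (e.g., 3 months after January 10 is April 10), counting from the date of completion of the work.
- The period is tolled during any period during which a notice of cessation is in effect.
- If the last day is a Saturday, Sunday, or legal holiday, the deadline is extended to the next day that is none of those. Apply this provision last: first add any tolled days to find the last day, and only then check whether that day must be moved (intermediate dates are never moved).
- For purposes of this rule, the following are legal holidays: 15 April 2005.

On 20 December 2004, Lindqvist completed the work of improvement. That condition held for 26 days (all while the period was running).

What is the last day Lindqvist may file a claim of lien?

3 months after 20 December 2004 is March 20, 2005.
Tolling adds 26 days: March 20, 2005 + 26 days = April 15, 2005.
April 15, 2005 is a listed holiday; April 16, 2005 is Saturday; April 17, 2005 is Sunday. The next qualifying day is April 18, 2005.

April 18, 2005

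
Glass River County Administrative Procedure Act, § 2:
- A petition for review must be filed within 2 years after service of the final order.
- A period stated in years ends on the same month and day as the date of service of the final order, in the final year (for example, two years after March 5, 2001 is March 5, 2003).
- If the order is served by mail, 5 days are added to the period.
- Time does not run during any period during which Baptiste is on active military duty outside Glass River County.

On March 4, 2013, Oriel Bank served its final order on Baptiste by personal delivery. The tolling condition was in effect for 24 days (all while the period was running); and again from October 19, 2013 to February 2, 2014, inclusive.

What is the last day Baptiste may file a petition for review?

2 years after March 4, 2013 is March 4, 2015.
Service was not by mail, so no mail extension applies.
Tolling adds 24 days: March 4, 2015 + 24 days = March 28, 2015.
From October 19, 2013 through February 2, 2014 inclusive is 107 days; tolling adds 107 days: March 28, 2015 + 107 days = July 13, 2015.

July 13, 2015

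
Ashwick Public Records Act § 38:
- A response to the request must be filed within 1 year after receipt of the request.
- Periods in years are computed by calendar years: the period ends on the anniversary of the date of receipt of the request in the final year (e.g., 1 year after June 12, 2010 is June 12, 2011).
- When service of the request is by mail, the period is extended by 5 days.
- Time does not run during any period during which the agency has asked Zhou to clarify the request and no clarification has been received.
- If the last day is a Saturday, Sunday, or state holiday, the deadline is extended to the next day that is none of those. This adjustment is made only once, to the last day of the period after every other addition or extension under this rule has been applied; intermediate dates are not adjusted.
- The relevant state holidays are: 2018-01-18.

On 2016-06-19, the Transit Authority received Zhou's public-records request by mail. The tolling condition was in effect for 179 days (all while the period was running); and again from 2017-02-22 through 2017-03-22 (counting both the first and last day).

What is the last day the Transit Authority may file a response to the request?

1 year after 2016-06-19 is June 19, 2017.
Service was by mail, adding 5 days: June 19, 2017 + 5 days = June 24, 2017.
Tolling adds 179 days: June 24, 2017 + 179 days = December 20, 2017.
From February 22, 2017 through March 22, 2017 inclusive is 29 days; tolling adds 29 days: December 20, 2017 + 29 days = January 18, 2018.
January 18, 2018 is a listed holiday. The next qualifying day is January 19, 2018.

January 19, 2018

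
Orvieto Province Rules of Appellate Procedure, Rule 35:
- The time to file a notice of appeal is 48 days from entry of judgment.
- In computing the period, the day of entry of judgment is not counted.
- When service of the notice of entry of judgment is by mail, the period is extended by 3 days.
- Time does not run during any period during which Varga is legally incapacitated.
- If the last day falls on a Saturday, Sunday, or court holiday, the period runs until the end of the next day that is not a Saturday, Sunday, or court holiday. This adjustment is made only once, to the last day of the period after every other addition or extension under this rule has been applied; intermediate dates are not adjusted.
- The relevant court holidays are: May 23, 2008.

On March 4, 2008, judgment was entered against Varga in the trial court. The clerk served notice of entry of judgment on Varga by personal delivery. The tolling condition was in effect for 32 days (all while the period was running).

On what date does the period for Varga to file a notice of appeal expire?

May 26, 2008

48 days after March 4, 2008 is April 21, 2008.
Service was not by mail, so no mail extension applies.
Tolling adds 32 days: April 21, 2008 + 32 days = May 23, 2008.
May 23, 2008 is a listed holiday; May 24, 2008 is Saturday; May 25, 2008 is Sunday. The next qualifying day is May 26, 2008.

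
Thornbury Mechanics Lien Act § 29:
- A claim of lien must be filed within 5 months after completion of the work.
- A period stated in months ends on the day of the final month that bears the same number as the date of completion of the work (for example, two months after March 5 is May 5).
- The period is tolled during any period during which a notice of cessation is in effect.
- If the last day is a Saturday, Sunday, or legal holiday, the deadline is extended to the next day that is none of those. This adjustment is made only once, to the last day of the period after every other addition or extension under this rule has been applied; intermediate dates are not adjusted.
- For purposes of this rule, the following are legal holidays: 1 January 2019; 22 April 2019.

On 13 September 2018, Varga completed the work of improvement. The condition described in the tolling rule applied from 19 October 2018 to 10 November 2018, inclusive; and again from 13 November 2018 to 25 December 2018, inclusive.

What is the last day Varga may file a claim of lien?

5 months after 13 September 2018 is February 13, 2019.
From October 19, 2018 through November 10, 2018 inclusive is 23 days; tolling adds 23 days: February 13, 2019 + 23 days = March 8, 2019.
From November 13, 2018 through December 25, 2018 inclusive is 43 days; tolling adds 43 days: March 8, 2019 + 43 days = April 20, 2019.
April 20, 2019 is Saturday; April 21, 2019 is Sunday; April 22, 2019 is a listed holiday. The next qualifying day is April 23, 2019.

April 23, 2019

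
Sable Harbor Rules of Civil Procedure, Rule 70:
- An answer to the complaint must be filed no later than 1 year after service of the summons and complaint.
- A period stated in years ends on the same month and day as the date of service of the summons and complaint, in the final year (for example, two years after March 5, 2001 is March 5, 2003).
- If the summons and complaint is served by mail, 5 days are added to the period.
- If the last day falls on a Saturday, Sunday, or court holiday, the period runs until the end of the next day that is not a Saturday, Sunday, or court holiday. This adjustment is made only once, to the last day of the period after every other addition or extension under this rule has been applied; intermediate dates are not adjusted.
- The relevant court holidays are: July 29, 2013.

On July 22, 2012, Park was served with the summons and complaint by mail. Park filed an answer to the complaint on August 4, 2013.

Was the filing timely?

1 year after July 22, 2012 is July 22, 2013.
Service was by mail, adding 5 days: July 22, 2013 + 5 days = July 27, 2013.
July 27, 2013 is Saturday; July 28, 2013 is Sunday; July 29, 2013 is a listed holiday. The next qualifying day is July 30, 2013.
The deadline is July 30, 2013; the filing on August 4, 2013 is after that date.

No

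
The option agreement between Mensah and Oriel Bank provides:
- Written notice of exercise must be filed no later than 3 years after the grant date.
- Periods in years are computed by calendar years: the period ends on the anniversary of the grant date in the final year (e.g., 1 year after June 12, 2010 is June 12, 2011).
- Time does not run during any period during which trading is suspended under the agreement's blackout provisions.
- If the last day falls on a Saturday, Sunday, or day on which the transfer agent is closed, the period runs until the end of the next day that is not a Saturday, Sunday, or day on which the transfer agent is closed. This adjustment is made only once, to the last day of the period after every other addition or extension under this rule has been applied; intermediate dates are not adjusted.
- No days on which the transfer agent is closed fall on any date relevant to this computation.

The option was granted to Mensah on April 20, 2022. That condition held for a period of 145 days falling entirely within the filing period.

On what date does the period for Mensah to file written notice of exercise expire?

September 12, 2025

3 years after April 20, 2022 is April 20, 2025.
Tolling adds 145 days: April 20, 2025 + 145 days = September 12, 2025.
September 12, 2025 is a Friday and not a day on which the transfer agent is closed, so no extension applies.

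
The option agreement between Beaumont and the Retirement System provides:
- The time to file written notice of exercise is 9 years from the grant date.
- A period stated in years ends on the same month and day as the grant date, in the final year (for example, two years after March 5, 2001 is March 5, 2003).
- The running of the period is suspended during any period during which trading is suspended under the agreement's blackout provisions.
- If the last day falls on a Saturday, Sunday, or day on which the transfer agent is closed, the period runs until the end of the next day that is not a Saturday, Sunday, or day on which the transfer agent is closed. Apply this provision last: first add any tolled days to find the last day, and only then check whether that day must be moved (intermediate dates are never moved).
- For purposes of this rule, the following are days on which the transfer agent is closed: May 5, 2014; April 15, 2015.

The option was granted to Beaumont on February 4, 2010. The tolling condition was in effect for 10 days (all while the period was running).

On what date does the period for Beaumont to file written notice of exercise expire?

February 14, 2019

9 years after February 4, 2010 is February 4, 2019.
Tolling adds 10 days: February 4, 2019 + 10 days = February 14, 2019.
February 14, 2019 is a Thursday and not a day on which the transfer agent is closed, so no extension applies.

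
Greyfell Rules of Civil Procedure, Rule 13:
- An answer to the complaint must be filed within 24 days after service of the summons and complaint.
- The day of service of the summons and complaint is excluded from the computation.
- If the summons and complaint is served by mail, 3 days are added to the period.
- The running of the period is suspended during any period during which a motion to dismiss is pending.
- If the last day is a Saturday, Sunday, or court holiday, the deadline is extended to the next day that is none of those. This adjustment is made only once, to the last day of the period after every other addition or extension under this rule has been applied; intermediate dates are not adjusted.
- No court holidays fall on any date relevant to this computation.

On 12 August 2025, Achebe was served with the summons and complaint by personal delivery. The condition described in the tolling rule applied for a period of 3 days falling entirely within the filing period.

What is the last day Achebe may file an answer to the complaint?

September 8, 2025

24 days after 12 August 2025 is September 5, 2025.
Service was not by mail, so no mail extension applies.
Tolling adds 3 days: September 5, 2025 + 3 days = September 8, 2025.
September 8, 2025 is a Monday and not a court holiday, so no extension applies.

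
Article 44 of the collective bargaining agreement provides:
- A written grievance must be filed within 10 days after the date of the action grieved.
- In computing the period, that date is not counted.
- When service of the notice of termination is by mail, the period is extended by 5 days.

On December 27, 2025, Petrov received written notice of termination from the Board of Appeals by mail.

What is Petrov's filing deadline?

January 11, 2026

10 days after December 27, 2025 is January 6, 2026.
Service was by mail, adding 5 days: January 6, 2026 + 5 days = January 11, 2026.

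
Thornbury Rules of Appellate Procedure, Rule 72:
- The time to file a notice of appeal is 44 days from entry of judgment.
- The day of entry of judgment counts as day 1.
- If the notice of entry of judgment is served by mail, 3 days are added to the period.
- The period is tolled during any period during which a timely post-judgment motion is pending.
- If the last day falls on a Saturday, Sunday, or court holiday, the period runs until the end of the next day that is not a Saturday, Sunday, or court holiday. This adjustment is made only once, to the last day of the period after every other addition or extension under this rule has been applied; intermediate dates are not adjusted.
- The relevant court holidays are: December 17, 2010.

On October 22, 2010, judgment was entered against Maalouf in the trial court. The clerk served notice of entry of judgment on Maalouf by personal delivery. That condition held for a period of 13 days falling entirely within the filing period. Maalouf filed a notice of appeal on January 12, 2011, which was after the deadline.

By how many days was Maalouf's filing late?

23 days

Counting October 22, 2010 as day 1, day 44 is December 4, 2010.
Service was not by mail, so no mail extension applies.
Tolling adds 13 days: December 4, 2010 + 13 days = December 17, 2010.
December 17, 2010 is a listed holiday; December 18, 2010 is Saturday; December 19, 2010 is Sunday. The next qualifying day is December 20, 2010.
The deadline is December 20, 2010; from December 20, 2010 to January 12, 2011 is 23 days.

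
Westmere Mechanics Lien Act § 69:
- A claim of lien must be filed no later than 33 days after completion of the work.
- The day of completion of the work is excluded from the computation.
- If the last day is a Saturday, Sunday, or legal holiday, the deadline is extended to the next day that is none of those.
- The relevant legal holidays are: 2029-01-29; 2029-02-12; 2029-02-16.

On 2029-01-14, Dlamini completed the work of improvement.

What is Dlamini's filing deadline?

February 19, 2029

33 days after 2029-01-14 is February 16, 2029.
February 16, 2029 is a listed holiday; February 17, 2029 is Saturday; February 18, 2029 is Sunday. The next qualifying day is February 19, 2029.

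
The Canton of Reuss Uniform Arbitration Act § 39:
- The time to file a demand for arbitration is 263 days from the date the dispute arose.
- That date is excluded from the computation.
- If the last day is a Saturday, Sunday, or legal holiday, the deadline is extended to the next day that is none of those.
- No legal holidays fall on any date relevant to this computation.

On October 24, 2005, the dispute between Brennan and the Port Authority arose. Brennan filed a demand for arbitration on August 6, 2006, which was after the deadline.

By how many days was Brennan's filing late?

23 days

263 days after October 24, 2005 is July 14, 2006.
July 14, 2006 is a Friday and not a legal holiday, so no extension applies.
The deadline is July 14, 2006; from July 14, 2006 to August 6, 2006 is 23 days.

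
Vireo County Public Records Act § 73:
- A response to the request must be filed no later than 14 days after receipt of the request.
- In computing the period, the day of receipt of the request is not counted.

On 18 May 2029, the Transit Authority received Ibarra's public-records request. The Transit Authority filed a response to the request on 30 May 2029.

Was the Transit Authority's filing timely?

14 days after 18 May 2029 is June 1, 2029.
The deadline is June 1, 2029; the filing on May 30, 2029 is on or before that date.

Yes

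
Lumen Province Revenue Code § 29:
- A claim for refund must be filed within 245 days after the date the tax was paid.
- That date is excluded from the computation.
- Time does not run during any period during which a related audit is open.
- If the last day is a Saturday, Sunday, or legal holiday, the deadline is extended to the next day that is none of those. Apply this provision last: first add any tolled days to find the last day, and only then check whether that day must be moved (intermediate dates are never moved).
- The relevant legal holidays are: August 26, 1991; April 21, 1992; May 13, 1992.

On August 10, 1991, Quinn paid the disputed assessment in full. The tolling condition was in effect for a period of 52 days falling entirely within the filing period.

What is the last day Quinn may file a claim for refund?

June 2, 1992

245 days after August 10, 1991 is April 11, 1992.
Tolling adds 52 days: April 11, 1992 + 52 days = June 2, 1992.
June 2, 1992 is a Tuesday and not a legal holiday, so no extension applies.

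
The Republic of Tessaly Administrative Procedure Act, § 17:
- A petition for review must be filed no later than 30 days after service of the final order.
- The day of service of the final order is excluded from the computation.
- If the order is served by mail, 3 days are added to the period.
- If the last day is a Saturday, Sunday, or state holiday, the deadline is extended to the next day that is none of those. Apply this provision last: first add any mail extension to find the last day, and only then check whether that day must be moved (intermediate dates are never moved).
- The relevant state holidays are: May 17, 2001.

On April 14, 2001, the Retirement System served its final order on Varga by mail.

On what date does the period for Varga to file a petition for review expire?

30 days after April 14, 2001 is May 14, 2001.
Service was by mail, adding 3 days: May 14, 2001 + 3 days = May 17, 2001.
May 17, 2001 is a listed holiday. The next qualifying day is May 18, 2001.

May 18, 2001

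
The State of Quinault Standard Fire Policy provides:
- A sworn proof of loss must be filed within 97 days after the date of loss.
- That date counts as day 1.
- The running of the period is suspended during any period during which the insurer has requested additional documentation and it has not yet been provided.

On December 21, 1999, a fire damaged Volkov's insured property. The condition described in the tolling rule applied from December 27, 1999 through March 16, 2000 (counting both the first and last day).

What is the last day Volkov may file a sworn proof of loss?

June 15, 2000

Counting December 21, 1999 as day 1, day 97 is March 26, 2000.
From December 27, 1999 through March 16, 2000 inclusive is 81 days; tolling adds 81 days: March 26, 2000 + 81 days = June 15, 2000.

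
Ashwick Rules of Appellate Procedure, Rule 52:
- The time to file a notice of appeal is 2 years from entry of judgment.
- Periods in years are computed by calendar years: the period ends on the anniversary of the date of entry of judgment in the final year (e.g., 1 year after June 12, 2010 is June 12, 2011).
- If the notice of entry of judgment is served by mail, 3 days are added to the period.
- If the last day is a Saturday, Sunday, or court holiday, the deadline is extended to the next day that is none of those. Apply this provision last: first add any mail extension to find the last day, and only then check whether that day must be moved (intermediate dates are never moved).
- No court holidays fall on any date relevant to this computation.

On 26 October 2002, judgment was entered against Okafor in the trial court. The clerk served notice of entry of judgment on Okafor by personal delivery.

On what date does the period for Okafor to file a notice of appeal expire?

2 years after 26 October 2002 is October 26, 2004.
Service was not by mail, so no mail extension applies.
October 26, 2004 is a Tuesday and not a court holiday, so no extension applies.

October 26, 2004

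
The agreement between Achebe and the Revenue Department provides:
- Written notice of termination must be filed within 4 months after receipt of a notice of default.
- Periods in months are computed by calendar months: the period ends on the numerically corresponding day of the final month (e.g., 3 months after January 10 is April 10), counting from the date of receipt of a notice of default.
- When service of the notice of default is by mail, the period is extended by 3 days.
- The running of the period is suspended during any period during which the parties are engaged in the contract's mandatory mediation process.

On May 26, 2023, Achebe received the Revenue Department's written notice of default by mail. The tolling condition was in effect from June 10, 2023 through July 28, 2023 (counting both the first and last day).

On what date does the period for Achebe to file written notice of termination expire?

4 months after May 26, 2023 is September 26, 2023.
Service was by mail, adding 3 days: September 26, 2023 + 3 days = September 29, 2023.
From June 10, 2023 through July 28, 2023 inclusive is 49 days; tolling adds 49 days: September 29, 2023 + 49 days = November 17, 2023.

November 17, 2023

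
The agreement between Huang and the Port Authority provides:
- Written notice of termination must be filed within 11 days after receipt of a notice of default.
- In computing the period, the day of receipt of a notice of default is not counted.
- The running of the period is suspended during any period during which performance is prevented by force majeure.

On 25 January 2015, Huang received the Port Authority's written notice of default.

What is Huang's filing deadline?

11 days after 25 January 2015 is February 5, 2015.

February 5, 2015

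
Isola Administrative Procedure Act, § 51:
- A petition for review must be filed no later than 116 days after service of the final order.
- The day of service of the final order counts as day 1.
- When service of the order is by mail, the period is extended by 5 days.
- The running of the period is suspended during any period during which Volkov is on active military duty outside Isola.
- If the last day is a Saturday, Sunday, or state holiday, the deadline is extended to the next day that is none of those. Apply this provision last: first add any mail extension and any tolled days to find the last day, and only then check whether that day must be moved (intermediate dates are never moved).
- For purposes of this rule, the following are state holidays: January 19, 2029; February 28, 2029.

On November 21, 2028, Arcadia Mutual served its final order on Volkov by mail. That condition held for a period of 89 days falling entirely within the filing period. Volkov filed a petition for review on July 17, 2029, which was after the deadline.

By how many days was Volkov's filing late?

Counting November 21, 2028 as day 1, day 116 is March 16, 2029.
Service was by mail, adding 5 days: March 16, 2029 + 5 days = March 21, 2029.
Tolling adds 89 days: March 21, 2029 + 89 days = June 18, 2029.
June 18, 2029 is a Monday and not a state holiday, so no extension applies.
The deadline is June 18, 2029; from June 18, 2029 to July 17, 2029 is 29 days.

29 days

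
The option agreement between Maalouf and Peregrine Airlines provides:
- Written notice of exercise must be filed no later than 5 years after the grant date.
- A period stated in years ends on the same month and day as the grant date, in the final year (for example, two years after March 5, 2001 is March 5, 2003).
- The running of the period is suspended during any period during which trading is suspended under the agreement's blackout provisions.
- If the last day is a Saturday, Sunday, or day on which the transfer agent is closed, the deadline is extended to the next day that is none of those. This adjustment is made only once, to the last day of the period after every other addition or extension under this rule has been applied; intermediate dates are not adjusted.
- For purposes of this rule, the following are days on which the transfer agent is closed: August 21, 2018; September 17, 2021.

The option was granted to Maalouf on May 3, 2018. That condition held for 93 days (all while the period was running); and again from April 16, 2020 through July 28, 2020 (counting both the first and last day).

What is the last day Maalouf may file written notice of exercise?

5 years after May 3, 2018 is May 3, 2023.
Tolling adds 93 days: May 3, 2023 + 93 days = August 4, 2023.
From April 16, 2020 through July 28, 2020 inclusive is 104 days; tolling adds 104 days: August 4, 2023 + 104 days = November 16, 2023.
November 16, 2023 is a Thursday and not a day on which the transfer agent is closed, so no extension applies.

November 16, 2023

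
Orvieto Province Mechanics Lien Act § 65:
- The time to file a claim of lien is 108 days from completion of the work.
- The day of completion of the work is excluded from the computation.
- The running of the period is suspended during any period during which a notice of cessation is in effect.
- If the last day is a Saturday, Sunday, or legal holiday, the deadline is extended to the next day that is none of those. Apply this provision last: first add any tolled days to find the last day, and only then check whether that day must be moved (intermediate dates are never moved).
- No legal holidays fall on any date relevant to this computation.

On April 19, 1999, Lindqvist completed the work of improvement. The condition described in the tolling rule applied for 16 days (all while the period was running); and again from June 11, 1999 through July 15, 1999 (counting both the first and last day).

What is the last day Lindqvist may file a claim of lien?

108 days after April 19, 1999 is August 5, 1999.
Tolling adds 16 days: August 5, 1999 + 16 days = August 21, 1999.
From June 11, 1999 through July 15, 1999 inclusive is 35 days; tolling adds 35 days: August 21, 1999 + 35 days = September 25, 1999.
September 25, 1999 is Saturday; September 26, 1999 is Sunday. The next qualifying day is September 27, 1999.

September 27, 1999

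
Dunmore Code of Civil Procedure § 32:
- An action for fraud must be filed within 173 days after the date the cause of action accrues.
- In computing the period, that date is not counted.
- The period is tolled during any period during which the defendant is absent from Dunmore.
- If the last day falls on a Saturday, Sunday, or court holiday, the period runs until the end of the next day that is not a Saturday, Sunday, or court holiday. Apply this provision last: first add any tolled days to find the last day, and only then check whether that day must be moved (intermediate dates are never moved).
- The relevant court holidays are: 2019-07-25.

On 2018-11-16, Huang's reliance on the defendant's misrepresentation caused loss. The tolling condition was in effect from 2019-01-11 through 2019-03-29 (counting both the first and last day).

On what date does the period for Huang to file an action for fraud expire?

July 26, 2019

173 days after 2018-11-16 is May 8, 2019.
From January 11, 2019 through March 29, 2019 inclusive is 78 days; tolling adds 78 days: May 8, 2019 + 78 days = July 25, 2019.
July 25, 2019 is a listed holiday. The next qualifying day is July 26, 2019.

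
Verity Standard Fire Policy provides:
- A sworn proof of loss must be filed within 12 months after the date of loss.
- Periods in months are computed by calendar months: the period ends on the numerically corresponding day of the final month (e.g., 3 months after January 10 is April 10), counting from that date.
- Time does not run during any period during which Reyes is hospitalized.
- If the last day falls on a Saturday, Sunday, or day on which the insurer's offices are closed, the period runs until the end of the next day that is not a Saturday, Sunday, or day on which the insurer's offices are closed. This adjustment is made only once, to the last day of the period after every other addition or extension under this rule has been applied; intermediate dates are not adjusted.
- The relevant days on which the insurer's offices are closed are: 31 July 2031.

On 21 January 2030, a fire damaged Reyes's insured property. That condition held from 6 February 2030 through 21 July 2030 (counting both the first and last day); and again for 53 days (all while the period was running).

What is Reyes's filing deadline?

12 months after 21 January 2030 is January 21, 2031.
From February 6, 2030 through July 21, 2030 inclusive is 166 days; tolling adds 166 days: January 21, 2031 + 166 days = July 6, 2031.
Tolling adds 53 days: July 6, 2031 + 53 days = August 28, 2031.
August 28, 2031 is a Thursday and not a day on which the insurer's offices are closed, so no extension applies.

August 28, 2031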